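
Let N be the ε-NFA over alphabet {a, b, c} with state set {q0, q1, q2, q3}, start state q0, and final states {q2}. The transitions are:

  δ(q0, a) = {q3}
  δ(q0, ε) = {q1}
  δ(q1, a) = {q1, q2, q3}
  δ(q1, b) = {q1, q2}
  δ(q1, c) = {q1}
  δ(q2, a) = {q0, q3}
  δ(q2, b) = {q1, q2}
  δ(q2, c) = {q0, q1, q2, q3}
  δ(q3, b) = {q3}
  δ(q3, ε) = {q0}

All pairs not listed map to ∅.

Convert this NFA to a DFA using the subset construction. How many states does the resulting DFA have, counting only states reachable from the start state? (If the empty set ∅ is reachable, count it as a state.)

Start state of the DFA: {q0, q1} (ε-closure of the NFA start).
{q0, q1} --a--> {q0, q1, q2, q3}  [new]
{q0, q1} --b--> {q1, q2}  [new]
{q0, q1} --c--> {q1}  [new]
{q0, q1, q2, q3} --a--> {q0, q1, q2, q3}  [seen]
{q0, q1, q2, q3} --b--> {q0, q1, q2, q3}  [seen]
{q0, q1, q2, q3} --c--> {q0, q1, q2, q3}  [seen]
{q1, q2} --a--> {q0, q1, q2, q3}  [seen]
{q1, q2} --b--> {q1, q2}  [seen]
{q1, q2} --c--> {q0, q1, q2, q3}  [seen]
{q1} --a--> {q0, q1, q2, q3}  [seen]
{q1} --b--> {q1, q2}  [seen]
{q1} --c--> {q1}  [seen]
Reachable DFA states: {q0, q1}, {q0, q1, q2, q3}, {q1, q2}, {q1}.

4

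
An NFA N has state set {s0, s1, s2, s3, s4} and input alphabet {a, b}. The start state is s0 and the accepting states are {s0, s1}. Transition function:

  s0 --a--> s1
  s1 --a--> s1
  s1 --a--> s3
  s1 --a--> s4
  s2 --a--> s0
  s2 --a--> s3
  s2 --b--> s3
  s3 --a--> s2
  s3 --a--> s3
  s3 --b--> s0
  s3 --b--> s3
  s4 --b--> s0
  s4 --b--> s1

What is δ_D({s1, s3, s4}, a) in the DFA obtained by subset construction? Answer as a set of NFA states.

δ(s1,a) = {s1, s3, s4}; δ(s3,a) = {s2, s3}; δ(s4,a) = ∅.
Union: {s1, s2, s3, s4}.

{s1, s2, s3, s4}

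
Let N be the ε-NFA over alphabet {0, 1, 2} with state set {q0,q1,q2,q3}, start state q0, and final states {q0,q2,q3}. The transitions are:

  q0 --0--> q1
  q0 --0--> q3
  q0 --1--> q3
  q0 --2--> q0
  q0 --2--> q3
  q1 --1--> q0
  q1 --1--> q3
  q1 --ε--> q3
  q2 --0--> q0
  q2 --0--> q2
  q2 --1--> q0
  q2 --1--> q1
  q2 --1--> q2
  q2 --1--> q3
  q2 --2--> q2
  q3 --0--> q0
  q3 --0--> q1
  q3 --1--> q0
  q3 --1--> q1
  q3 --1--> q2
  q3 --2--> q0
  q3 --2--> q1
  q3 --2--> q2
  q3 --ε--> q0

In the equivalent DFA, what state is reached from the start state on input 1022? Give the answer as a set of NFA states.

{q0,q1,q2,q3}

Start: {q0}.
δ(q0,1) = {q3}.
Union: {q3}.
ε-closure gives {q0,q3}.
After 1: {q0,q3}.
δ(q0,0) = {q1,q3}; δ(q3,0) = {q0,q1}.
Union: {q0,q1,q3}.
After 0: {q0,q1,q3}.
δ(q0,2) = {q0,q3}; δ(q1,2) = ∅; δ(q3,2) = {q0,q1,q2}.
Union: {q0,q1,q2,q3}.
After 2: {q0,q1,q2,q3}.
δ(q0,2) = {q0,q3}; δ(q1,2) = ∅; δ(q2,2) = {q2}; δ(q3,2) = {q0,q1,q2}.
Union: {q0,q1,q2,q3}.
After 2: {q0,q1,q2,q3}.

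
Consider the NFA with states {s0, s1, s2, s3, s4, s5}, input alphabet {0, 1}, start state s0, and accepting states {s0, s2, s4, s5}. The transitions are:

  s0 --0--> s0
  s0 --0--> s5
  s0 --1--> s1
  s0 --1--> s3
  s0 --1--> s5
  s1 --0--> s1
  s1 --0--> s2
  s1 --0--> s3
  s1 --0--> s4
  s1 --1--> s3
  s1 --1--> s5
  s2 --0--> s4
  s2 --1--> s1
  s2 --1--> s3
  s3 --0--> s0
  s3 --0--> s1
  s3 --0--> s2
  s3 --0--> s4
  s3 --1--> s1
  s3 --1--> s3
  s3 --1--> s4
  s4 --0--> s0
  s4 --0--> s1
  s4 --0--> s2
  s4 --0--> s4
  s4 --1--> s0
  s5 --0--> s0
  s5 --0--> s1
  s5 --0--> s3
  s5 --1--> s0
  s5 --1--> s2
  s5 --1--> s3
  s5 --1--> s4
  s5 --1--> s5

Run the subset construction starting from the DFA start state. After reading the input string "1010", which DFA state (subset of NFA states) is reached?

{s0, s1, s2, s3, s4, s5}

Start: {s0}.
δ(s0,1) = {s1, s3, s5}.
Union: {s1, s3, s5}.
After 1: {s1, s3, s5}.
δ(s1,0) = {s1, s2, s3, s4}; δ(s3,0) = {s0, s1, s2, s4}; δ(s5,0) = {s0, s1, s3}.
Union: {s0, s1, s2, s3, s4}.
After 0: {s0, s1, s2, s3, s4}.
δ(s0,1) = {s1, s3, s5}; δ(s1,1) = {s3, s5}; δ(s2,1) = {s1, s3}; δ(s3,1) = {s1, s3, s4}; δ(s4,1) = {s0}.
Union: {s0, s1, s3, s4, s5}.
After 1: {s0, s1, s3, s4, s5}.
δ(s0,0) = {s0, s5}; δ(s1,0) = {s1, s2, s3, s4}; δ(s3,0) = {s0, s1, s2, s4}; δ(s4,0) = {s0, s1, s2, s4}; δ(s5,0) = {s0, s1, s3}.
Union: {s0, s1, s2, s3, s4, s5}.
After 0: {s0, s1, s2, s3, s4, s5}.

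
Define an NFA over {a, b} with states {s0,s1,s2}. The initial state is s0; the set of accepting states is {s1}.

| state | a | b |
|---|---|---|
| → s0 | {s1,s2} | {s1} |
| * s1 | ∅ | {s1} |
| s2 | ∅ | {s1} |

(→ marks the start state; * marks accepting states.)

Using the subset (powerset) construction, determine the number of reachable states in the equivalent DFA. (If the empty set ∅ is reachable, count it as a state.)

4

Start state of the DFA: {s0}.
{s0} --a--> {s1,s2}  [new]
{s0} --b--> {s1}  [new]
{s1,s2} --a--> ∅  [new]
{s1,s2} --b--> {s1}  [seen]
{s1} --a--> ∅  [seen]
{s1} --b--> {s1}  [seen]
∅ --a--> ∅  [seen]
∅ --b--> ∅  [seen]
Reachable DFA states: {s0}, {s1,s2}, {s1}, ∅.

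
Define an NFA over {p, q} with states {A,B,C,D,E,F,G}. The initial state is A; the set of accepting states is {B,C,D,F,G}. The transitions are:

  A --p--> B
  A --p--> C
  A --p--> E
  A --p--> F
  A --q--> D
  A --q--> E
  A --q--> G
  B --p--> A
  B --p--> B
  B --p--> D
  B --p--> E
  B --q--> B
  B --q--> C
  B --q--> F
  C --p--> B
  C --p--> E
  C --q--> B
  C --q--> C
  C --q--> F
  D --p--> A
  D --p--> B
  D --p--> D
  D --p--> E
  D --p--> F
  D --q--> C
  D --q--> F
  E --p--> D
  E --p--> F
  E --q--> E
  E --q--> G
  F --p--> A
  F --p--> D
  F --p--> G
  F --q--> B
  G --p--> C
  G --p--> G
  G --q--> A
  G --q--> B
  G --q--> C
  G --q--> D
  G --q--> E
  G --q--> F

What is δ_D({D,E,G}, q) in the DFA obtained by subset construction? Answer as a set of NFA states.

δ(D,q) = {C,F}; δ(E,q) = {E,G}; δ(G,q) = {A,B,C,D,E,F}.
Union: {A,B,C,D,E,F,G}.

{A,B,C,D,E,F,G}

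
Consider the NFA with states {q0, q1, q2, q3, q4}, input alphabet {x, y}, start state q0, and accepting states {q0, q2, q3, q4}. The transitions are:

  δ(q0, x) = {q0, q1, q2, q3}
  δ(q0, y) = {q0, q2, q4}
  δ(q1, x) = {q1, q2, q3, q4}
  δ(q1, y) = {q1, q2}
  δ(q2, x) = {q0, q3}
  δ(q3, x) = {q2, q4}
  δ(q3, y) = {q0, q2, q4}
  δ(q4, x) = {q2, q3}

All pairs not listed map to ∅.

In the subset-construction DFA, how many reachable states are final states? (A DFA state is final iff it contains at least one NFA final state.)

Start state of the DFA: {q0}.
{q0} --x--> {q0, q1, q2, q3}  [new]
{q0} --y--> {q0, q2, q4}  [new]
{q0, q1, q2, q3} --x--> {q0, q1, q2, q3, q4}  [new]
{q0, q1, q2, q3} --y--> {q0, q1, q2, q4}  [new]
{q0, q2, q4} --x--> {q0, q1, q2, q3}  [seen]
{q0, q2, q4} --y--> {q0, q2, q4}  [seen]
{q0, q1, q2, q3, q4} --x--> {q0, q1, q2, q3, q4}  [seen]
{q0, q1, q2, q3, q4} --y--> {q0, q1, q2, q4}  [seen]
{q0, q1, q2, q4} --x--> {q0, q1, q2, q3, q4}  [seen]
{q0, q1, q2, q4} --y--> {q0, q1, q2, q4}  [seen]
Reachable DFA states: {q0}, {q0, q1, q2, q3}, {q0, q2, q4}, {q0, q1, q2, q3, q4}, {q0, q1, q2, q4}.
Accepting DFA states (contain an NFA accepting state): {q0}, {q0, q1, q2, q3}, {q0, q2, q4}, {q0, q1, q2, q3, q4}, {q0, q1, q2, q4}.

5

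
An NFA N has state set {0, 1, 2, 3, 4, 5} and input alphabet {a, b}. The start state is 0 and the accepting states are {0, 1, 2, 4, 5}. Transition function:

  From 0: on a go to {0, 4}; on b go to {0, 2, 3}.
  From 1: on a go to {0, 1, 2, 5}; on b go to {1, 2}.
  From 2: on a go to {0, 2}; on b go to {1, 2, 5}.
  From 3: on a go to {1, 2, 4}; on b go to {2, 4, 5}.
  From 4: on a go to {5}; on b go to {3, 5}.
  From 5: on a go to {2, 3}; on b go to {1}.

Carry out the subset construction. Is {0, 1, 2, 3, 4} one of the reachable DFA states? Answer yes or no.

Start state of the DFA: {0}.
{0} --a--> {0, 4}  [new]
{0} --b--> {0, 2, 3}  [new]
{0, 4} --a--> {0, 4, 5}  [new]
{0, 4} --b--> {0, 2, 3, 5}  [new]
{0, 2, 3} --a--> {0, 1, 2, 4}  [new]
{0, 2, 3} --b--> {0, 1, 2, 3, 4, 5}  [new]
{0, 4, 5} --a--> {0, 2, 3, 4, 5}  [new]
{0, 4, 5} --b--> {0, 1, 2, 3, 5}  [new]
{0, 2, 3, 5} --a--> {0, 1, 2, 3, 4}  [new]
{0, 2, 3, 5} --b--> {0, 1, 2, 3, 4, 5}  [seen]
{0, 1, 2, 4} --a--> {0, 1, 2, 4, 5}  [new]
{0, 1, 2, 4} --b--> {0, 1, 2, 3, 5}  [seen]
{0, 1, 2, 3, 4, 5} --a--> {0, 1, 2, 3, 4, 5}  [seen]
{0, 1, 2, 3, 4, 5} --b--> {0, 1, 2, 3, 4, 5}  [seen]
{0, 2, 3, 4, 5} --a--> {0, 1, 2, 3, 4, 5}  [seen]
{0, 2, 3, 4, 5} --b--> {0, 1, 2, 3, 4, 5}  [seen]
{0, 1, 2, 3, 5} --a--> {0, 1, 2, 3, 4, 5}  [seen]
{0, 1, 2, 3, 5} --b--> {0, 1, 2, 3, 4, 5}  [seen]
{0, 1, 2, 3, 4} --a--> {0, 1, 2, 4, 5}  [seen]
{0, 1, 2, 3, 4} --b--> {0, 1, 2, 3, 4, 5}  [seen]
{0, 1, 2, 4, 5} --a--> {0, 1, 2, 3, 4, 5}  [seen]
{0, 1, 2, 4, 5} --b--> {0, 1, 2, 3, 5}  [seen]
Reachable DFA states: {0}, {0, 4}, {0, 2, 3}, {0, 4, 5}, {0, 2, 3, 5}, {0, 1, 2, 4}, {0, 1, 2, 3, 4, 5}, {0, 2, 3, 4, 5}, {0, 1, 2, 3, 5}, {0, 1, 2, 3, 4}, {0, 1, 2, 4, 5}.
{0, 1, 2, 3, 4} is among them.

yes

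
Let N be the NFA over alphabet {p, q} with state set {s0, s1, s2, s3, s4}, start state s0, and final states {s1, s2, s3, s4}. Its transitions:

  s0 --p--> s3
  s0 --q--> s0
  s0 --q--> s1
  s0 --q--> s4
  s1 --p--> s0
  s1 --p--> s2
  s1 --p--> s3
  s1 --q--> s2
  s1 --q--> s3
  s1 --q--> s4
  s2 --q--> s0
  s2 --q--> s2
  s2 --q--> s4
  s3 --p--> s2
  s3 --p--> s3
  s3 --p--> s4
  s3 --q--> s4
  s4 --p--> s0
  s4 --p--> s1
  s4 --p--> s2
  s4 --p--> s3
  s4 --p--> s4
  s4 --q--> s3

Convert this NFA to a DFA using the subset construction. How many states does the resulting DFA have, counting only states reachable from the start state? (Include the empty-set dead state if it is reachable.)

Start state of the DFA: {s0}.
{s0} --p--> {s3}  [new]
{s0} --q--> {s0, s1, s4}  [new]
{s3} --p--> {s2, s3, s4}  [new]
{s3} --q--> {s4}  [new]
{s0, s1, s4} --p--> {s0, s1, s2, s3, s4}  [new]
{s0, s1, s4} --q--> {s0, s1, s2, s3, s4}  [seen]
{s2, s3, s4} --p--> {s0, s1, s2, s3, s4}  [seen]
{s2, s3, s4} --q--> {s0, s2, s3, s4}  [new]
{s4} --p--> {s0, s1, s2, s3, s4}  [seen]
{s4} --q--> {s3}  [seen]
{s0, s1, s2, s3, s4} --p--> {s0, s1, s2, s3, s4}  [seen]
{s0, s1, s2, s3, s4} --q--> {s0, s1, s2, s3, s4}  [seen]
{s0, s2, s3, s4} --p--> {s0, s1, s2, s3, s4}  [seen]
{s0, s2, s3, s4} --q--> {s0, s1, s2, s3, s4}  [seen]
Reachable DFA states: {s0}, {s3}, {s0, s1, s4}, {s2, s3, s4}, {s4}, {s0, s1, s2, s3, s4}, {s0, s2, s3, s4}.

7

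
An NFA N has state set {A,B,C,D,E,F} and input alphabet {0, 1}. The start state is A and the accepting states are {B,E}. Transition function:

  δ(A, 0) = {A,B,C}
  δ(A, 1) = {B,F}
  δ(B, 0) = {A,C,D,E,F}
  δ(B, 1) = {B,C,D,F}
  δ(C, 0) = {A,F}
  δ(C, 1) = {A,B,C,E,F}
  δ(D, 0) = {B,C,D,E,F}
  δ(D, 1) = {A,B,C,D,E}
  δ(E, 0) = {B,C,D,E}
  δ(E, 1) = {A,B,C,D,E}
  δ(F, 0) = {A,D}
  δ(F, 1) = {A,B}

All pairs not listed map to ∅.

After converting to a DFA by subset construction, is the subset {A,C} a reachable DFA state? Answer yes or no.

no

Start state of the DFA: {A}.
{A} --0--> {A,B,C}  [new]
{A} --1--> {B,F}  [new]
{A,B,C} --0--> {A,B,C,D,E,F}  [new]
{A,B,C} --1--> {A,B,C,D,E,F}  [seen]
{B,F} --0--> {A,C,D,E,F}  [new]
{B,F} --1--> {A,B,C,D,F}  [new]
{A,B,C,D,E,F} --0--> {A,B,C,D,E,F}  [seen]
{A,B,C,D,E,F} --1--> {A,B,C,D,E,F}  [seen]
{A,C,D,E,F} --0--> {A,B,C,D,E,F}  [seen]
{A,C,D,E,F} --1--> {A,B,C,D,E,F}  [seen]
{A,B,C,D,F} --0--> {A,B,C,D,E,F}  [seen]
{A,B,C,D,F} --1--> {A,B,C,D,E,F}  [seen]
Reachable DFA states: {A}, {A,B,C}, {B,F}, {A,B,C,D,E,F}, {A,C,D,E,F}, {A,B,C,D,F}.
{A,C} is not among them.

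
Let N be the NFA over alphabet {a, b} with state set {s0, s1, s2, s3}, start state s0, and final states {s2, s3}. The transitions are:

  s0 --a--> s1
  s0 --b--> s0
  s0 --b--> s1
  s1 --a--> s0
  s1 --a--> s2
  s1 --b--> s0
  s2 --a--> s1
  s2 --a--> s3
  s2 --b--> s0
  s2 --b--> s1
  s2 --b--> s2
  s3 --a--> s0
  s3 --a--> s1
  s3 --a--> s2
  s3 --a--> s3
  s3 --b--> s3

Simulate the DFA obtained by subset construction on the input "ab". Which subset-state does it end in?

{s0}

Start: {s0}.
δ(s0,a) = {s1}.
Union: {s1}.
After a: {s1}.
δ(s1,b) = {s0}.
Union: {s0}.
After b: {s0}.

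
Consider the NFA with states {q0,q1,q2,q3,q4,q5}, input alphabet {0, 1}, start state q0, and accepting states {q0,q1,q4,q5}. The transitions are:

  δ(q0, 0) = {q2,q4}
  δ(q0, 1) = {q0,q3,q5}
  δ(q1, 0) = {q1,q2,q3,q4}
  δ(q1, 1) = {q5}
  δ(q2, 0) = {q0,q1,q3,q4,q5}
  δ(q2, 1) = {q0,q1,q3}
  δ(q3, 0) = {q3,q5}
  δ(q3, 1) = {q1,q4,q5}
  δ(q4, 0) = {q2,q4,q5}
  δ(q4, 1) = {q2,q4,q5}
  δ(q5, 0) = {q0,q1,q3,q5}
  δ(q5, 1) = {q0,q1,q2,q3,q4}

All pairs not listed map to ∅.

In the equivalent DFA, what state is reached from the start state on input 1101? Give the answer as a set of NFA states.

Start: {q0}.
δ(q0,1) = {q0,q3,q5}.
Union: {q0,q3,q5}.
After 1: {q0,q3,q5}.
δ(q0,1) = {q0,q3,q5}; δ(q3,1) = {q1,q4,q5}; δ(q5,1) = {q0,q1,q2,q3,q4}.
Union: {q0,q1,q2,q3,q4,q5}.
After 1: {q0,q1,q2,q3,q4,q5}.
δ(q0,0) = {q2,q4}; δ(q1,0) = {q1,q2,q3,q4}; δ(q2,0) = {q0,q1,q3,q4,q5}; δ(q3,0) = {q3,q5}; δ(q4,0) = {q2,q4,q5}; δ(q5,0) = {q0,q1,q3,q5}.
Union: {q0,q1,q2,q3,q4,q5}.
After 0: {q0,q1,q2,q3,q4,q5}.
δ(q0,1) = {q0,q3,q5}; δ(q1,1) = {q5}; δ(q2,1) = {q0,q1,q3}; δ(q3,1) = {q1,q4,q5}; δ(q4,1) = {q2,q4,q5}; δ(q5,1) = {q0,q1,q2,q3,q4}.
Union: {q0,q1,q2,q3,q4,q5}.
After 1: {q0,q1,q2,q3,q4,q5}.

{q0,q1,q2,q3,q4,q5}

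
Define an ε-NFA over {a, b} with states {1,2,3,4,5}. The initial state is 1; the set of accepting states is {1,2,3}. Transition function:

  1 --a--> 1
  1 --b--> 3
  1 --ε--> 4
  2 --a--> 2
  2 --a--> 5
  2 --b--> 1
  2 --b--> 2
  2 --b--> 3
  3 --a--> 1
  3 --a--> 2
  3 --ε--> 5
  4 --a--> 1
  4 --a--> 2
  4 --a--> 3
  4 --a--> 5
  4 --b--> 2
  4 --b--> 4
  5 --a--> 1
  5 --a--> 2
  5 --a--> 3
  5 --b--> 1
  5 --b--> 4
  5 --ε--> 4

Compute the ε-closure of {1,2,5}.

{1,2,4,5}

Begin with {1,2,5}.
1 →ε {4}; add 4.
ε-closure = {1,2,4,5}.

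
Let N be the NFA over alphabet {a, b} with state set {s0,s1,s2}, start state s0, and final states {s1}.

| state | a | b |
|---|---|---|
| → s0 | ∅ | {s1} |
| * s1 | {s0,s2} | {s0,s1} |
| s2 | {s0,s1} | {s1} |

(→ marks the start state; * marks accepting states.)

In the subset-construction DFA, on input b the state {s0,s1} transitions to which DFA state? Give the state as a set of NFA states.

{s0,s1}

δ(s0,b) = {s1}; δ(s1,b) = {s0,s1}.
Union: {s0,s1}.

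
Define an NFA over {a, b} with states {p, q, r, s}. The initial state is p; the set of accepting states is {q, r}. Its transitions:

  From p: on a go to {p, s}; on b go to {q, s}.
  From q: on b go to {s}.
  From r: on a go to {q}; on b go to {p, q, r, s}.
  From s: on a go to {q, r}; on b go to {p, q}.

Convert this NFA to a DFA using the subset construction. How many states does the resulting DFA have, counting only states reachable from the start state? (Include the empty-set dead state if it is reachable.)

10

Start state of the DFA: {p}.
{p} --a--> {p, s}  [new]
{p} --b--> {q, s}  [new]
{p, s} --a--> {p, q, r, s}  [new]
{p, s} --b--> {p, q, s}  [new]
{q, s} --a--> {q, r}  [new]
{q, s} --b--> {p, q, s}  [seen]
{p, q, r, s} --a--> {p, q, r, s}  [seen]
{p, q, r, s} --b--> {p, q, r, s}  [seen]
{p, q, s} --a--> {p, q, r, s}  [seen]
{p, q, s} --b--> {p, q, s}  [seen]
{q, r} --a--> {q}  [new]
{q, r} --b--> {p, q, r, s}  [seen]
{q} --a--> ∅  [new]
{q} --b--> {s}  [new]
∅ --a--> ∅  [seen]
∅ --b--> ∅  [seen]
{s} --a--> {q, r}  [seen]
{s} --b--> {p, q}  [new]
{p, q} --a--> {p, s}  [seen]
{p, q} --b--> {q, s}  [seen]
Reachable DFA states: {p}, {p, s}, {q, s}, {p, q, r, s}, {p, q, s}, {q, r}, {q}, ∅, {s}, {p, q}.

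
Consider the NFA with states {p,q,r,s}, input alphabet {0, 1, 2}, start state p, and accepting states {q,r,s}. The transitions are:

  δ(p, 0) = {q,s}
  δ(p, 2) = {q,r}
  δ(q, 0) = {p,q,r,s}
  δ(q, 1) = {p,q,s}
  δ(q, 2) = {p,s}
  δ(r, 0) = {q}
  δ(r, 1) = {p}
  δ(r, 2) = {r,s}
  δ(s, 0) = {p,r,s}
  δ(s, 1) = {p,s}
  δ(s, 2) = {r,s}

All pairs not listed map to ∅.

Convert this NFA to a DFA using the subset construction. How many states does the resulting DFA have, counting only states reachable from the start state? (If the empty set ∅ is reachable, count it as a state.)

Start state of the DFA: {p}.
{p} --0--> {q,s}  [new]
{p} --1--> ∅  [new]
{p} --2--> {q,r}  [new]
{q,s} --0--> {p,q,r,s}  [new]
{q,s} --1--> {p,q,s}  [new]
{q,s} --2--> {p,r,s}  [new]
∅ --0--> ∅  [seen]
∅ --1--> ∅  [seen]
∅ --2--> ∅  [seen]
{q,r} --0--> {p,q,r,s}  [seen]
{q,r} --1--> {p,q,s}  [seen]
{q,r} --2--> {p,r,s}  [seen]
{p,q,r,s} --0--> {p,q,r,s}  [seen]
{p,q,r,s} --1--> {p,q,s}  [seen]
{p,q,r,s} --2--> {p,q,r,s}  [seen]
{p,q,s} --0--> {p,q,r,s}  [seen]
{p,q,s} --1--> {p,q,s}  [seen]
{p,q,s} --2--> {p,q,r,s}  [seen]
{p,r,s} --0--> {p,q,r,s}  [seen]
{p,r,s} --1--> {p,s}  [new]
{p,r,s} --2--> {q,r,s}  [new]
{p,s} --0--> {p,q,r,s}  [seen]
{p,s} --1--> {p,s}  [seen]
{p,s} --2--> {q,r,s}  [seen]
{q,r,s} --0--> {p,q,r,s}  [seen]
{q,r,s} --1--> {p,q,s}  [seen]
{q,r,s} --2--> {p,r,s}  [seen]
Reachable DFA states: {p}, {q,s}, ∅, {q,r}, {p,q,r,s}, {p,q,s}, {p,r,s}, {p,s}, {q,r,s}.

9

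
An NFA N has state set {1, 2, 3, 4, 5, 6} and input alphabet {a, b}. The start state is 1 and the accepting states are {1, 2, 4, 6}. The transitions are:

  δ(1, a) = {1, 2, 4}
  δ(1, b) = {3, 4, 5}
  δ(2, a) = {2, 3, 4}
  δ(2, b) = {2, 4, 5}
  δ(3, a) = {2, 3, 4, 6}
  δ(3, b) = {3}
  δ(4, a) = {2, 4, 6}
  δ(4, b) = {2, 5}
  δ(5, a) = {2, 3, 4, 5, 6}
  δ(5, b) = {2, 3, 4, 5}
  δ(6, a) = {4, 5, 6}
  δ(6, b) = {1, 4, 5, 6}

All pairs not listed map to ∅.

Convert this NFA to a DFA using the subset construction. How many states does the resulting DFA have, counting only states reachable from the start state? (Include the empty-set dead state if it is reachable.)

Start state of the DFA: {1}.
{1} --a--> {1, 2, 4}  [new]
{1} --b--> {3, 4, 5}  [new]
{1, 2, 4} --a--> {1, 2, 3, 4, 6}  [new]
{1, 2, 4} --b--> {2, 3, 4, 5}  [new]
{3, 4, 5} --a--> {2, 3, 4, 5, 6}  [new]
{3, 4, 5} --b--> {2, 3, 4, 5}  [seen]
{1, 2, 3, 4, 6} --a--> {1, 2, 3, 4, 5, 6}  [new]
{1, 2, 3, 4, 6} --b--> {1, 2, 3, 4, 5, 6}  [seen]
{2, 3, 4, 5} --a--> {2, 3, 4, 5, 6}  [seen]
{2, 3, 4, 5} --b--> {2, 3, 4, 5}  [seen]
{2, 3, 4, 5, 6} --a--> {2, 3, 4, 5, 6}  [seen]
{2, 3, 4, 5, 6} --b--> {1, 2, 3, 4, 5, 6}  [seen]
{1, 2, 3, 4, 5, 6} --a--> {1, 2, 3, 4, 5, 6}  [seen]
{1, 2, 3, 4, 5, 6} --b--> {1, 2, 3, 4, 5, 6}  [seen]
Reachable DFA states: {1}, {1, 2, 4}, {3, 4, 5}, {1, 2, 3, 4, 6}, {2, 3, 4, 5}, {2, 3, 4, 5, 6}, {1, 2, 3, 4, 5, 6}.

7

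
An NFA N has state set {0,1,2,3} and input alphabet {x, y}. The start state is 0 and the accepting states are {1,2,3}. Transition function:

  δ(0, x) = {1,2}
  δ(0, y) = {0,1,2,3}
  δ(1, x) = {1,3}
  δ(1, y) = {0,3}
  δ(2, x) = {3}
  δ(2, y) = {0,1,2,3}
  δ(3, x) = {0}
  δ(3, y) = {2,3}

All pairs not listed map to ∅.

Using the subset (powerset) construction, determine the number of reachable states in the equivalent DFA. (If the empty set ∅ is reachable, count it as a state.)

6

Start state of the DFA: {0}.
{0} --x--> {1,2}  [new]
{0} --y--> {0,1,2,3}  [new]
{1,2} --x--> {1,3}  [new]
{1,2} --y--> {0,1,2,3}  [seen]
{0,1,2,3} --x--> {0,1,2,3}  [seen]
{0,1,2,3} --y--> {0,1,2,3}  [seen]
{1,3} --x--> {0,1,3}  [new]
{1,3} --y--> {0,2,3}  [new]
{0,1,3} --x--> {0,1,2,3}  [seen]
{0,1,3} --y--> {0,1,2,3}  [seen]
{0,2,3} --x--> {0,1,2,3}  [seen]
{0,2,3} --y--> {0,1,2,3}  [seen]
Reachable DFA states: {0}, {1,2}, {0,1,2,3}, {1,3}, {0,1,3}, {0,2,3}.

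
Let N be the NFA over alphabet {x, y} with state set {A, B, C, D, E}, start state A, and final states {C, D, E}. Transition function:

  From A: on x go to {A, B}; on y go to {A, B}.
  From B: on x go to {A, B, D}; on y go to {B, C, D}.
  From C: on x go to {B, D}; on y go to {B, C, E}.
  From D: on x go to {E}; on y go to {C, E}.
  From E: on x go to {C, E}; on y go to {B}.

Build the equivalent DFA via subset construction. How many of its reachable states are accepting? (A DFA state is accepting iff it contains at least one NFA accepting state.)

4

Start state of the DFA: {A}.
{A} --x--> {A, B}  [new]
{A} --y--> {A, B}  [seen]
{A, B} --x--> {A, B, D}  [new]
{A, B} --y--> {A, B, C, D}  [new]
{A, B, D} --x--> {A, B, D, E}  [new]
{A, B, D} --y--> {A, B, C, D, E}  [new]
{A, B, C, D} --x--> {A, B, D, E}  [seen]
{A, B, C, D} --y--> {A, B, C, D, E}  [seen]
{A, B, D, E} --x--> {A, B, C, D, E}  [seen]
{A, B, D, E} --y--> {A, B, C, D, E}  [seen]
{A, B, C, D, E} --x--> {A, B, C, D, E}  [seen]
{A, B, C, D, E} --y--> {A, B, C, D, E}  [seen]
Reachable DFA states: {A}, {A, B}, {A, B, D}, {A, B, C, D}, {A, B, D, E}, {A, B, C, D, E}.
Accepting DFA states (contain an NFA accepting state): {A, B, D}, {A, B, C, D}, {A, B, D, E}, {A, B, C, D, E}.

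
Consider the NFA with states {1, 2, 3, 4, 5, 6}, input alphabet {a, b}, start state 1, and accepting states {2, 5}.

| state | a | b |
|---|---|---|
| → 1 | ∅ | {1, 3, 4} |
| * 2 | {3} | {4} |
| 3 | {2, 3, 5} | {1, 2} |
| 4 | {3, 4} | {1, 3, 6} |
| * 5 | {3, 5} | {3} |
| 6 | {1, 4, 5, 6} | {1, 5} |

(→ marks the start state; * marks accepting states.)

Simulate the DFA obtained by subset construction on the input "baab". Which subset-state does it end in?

Start: {1}.
δ(1,b) = {1, 3, 4}.
Union: {1, 3, 4}.
After b: {1, 3, 4}.
δ(1,a) = ∅; δ(3,a) = {2, 3, 5}; δ(4,a) = {3, 4}.
Union: {2, 3, 4, 5}.
After a: {2, 3, 4, 5}.
δ(2,a) = {3}; δ(3,a) = {2, 3, 5}; δ(4,a) = {3, 4}; δ(5,a) = {3, 5}.
Union: {2, 3, 4, 5}.
After a: {2, 3, 4, 5}.
δ(2,b) = {4}; δ(3,b) = {1, 2}; δ(4,b) = {1, 3, 6}; δ(5,b) = {3}.
Union: {1, 2, 3, 4, 6}.
After b: {1, 2, 3, 4, 6}.

{1, 2, 3, 4, 6}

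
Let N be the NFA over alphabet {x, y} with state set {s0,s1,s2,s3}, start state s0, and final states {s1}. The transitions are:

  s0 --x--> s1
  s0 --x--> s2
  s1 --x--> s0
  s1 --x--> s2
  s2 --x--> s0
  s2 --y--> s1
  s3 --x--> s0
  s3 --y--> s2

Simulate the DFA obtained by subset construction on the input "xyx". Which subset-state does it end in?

Start: {s0}.
δ(s0,x) = {s1,s2}.
Union: {s1,s2}.
After x: {s1,s2}.
δ(s1,y) = ∅; δ(s2,y) = {s1}.
Union: {s1}.
After y: {s1}.
δ(s1,x) = {s0,s2}.
Union: {s0,s2}.
After x: {s0,s2}.

{s0,s2}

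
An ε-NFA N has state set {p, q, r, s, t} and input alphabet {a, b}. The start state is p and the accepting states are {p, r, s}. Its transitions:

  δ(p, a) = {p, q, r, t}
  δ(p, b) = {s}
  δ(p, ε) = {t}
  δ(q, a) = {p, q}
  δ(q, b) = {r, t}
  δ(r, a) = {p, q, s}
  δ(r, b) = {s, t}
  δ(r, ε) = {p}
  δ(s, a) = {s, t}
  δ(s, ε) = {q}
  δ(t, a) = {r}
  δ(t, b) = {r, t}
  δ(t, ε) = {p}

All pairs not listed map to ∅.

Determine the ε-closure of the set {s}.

{q, s}

Begin with {s}.
s →ε {q}; add q.
ε-closure = {q, s}.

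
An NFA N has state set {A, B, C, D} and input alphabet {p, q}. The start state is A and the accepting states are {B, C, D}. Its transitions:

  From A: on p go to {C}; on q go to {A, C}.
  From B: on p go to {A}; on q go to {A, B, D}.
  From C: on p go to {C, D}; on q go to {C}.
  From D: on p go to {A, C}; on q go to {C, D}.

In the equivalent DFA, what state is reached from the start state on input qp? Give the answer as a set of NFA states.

Start: {A}.
δ(A,q) = {A, C}.
Union: {A, C}.
After q: {A, C}.
δ(A,p) = {C}; δ(C,p) = {C, D}.
Union: {C, D}.
After p: {C, D}.

{C, D}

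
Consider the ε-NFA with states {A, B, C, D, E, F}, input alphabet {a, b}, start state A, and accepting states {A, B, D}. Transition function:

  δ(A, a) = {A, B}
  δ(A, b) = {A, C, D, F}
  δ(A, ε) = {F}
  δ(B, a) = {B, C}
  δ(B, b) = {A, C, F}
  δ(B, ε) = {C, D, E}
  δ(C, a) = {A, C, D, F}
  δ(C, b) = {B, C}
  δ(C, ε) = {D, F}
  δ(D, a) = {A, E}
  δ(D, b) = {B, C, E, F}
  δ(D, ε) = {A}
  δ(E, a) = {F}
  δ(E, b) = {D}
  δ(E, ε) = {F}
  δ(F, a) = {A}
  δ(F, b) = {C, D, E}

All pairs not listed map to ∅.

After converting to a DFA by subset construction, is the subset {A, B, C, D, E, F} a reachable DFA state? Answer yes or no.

Start state of the DFA: {A, F} (ε-closure of the NFA start).
{A, F} --a--> {A, B, C, D, E, F}  [new]
{A, F} --b--> {A, C, D, E, F}  [new]
{A, B, C, D, E, F} --a--> {A, B, C, D, E, F}  [seen]
{A, B, C, D, E, F} --b--> {A, B, C, D, E, F}  [seen]
{A, C, D, E, F} --a--> {A, B, C, D, E, F}  [seen]
{A, C, D, E, F} --b--> {A, B, C, D, E, F}  [seen]
Reachable DFA states: {A, F}, {A, B, C, D, E, F}, {A, C, D, E, F}.
{A, B, C, D, E, F} is among them.

yes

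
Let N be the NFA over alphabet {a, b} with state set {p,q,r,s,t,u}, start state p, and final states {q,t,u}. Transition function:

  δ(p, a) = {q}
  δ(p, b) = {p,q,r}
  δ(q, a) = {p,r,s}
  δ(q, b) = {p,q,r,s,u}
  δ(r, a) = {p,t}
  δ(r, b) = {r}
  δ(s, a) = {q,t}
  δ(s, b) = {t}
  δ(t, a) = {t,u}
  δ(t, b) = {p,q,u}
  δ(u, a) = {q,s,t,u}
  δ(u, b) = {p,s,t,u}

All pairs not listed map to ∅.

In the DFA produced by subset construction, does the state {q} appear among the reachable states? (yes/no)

Start state of the DFA: {p}.
{p} --a--> {q}  [new]
{p} --b--> {p,q,r}  [new]
{q} --a--> {p,r,s}  [new]
{q} --b--> {p,q,r,s,u}  [new]
{p,q,r} --a--> {p,q,r,s,t}  [new]
{p,q,r} --b--> {p,q,r,s,u}  [seen]
{p,r,s} --a--> {p,q,t}  [new]
{p,r,s} --b--> {p,q,r,t}  [new]
{p,q,r,s,u} --a--> {p,q,r,s,t,u}  [new]
{p,q,r,s,u} --b--> {p,q,r,s,t,u}  [seen]
{p,q,r,s,t} --a--> {p,q,r,s,t,u}  [seen]
{p,q,r,s,t} --b--> {p,q,r,s,t,u}  [seen]
{p,q,t} --a--> {p,q,r,s,t,u}  [seen]
{p,q,t} --b--> {p,q,r,s,u}  [seen]
{p,q,r,t} --a--> {p,q,r,s,t,u}  [seen]
{p,q,r,t} --b--> {p,q,r,s,u}  [seen]
{p,q,r,s,t,u} --a--> {p,q,r,s,t,u}  [seen]
{p,q,r,s,t,u} --b--> {p,q,r,s,t,u}  [seen]
Reachable DFA states: {p}, {q}, {p,q,r}, {p,r,s}, {p,q,r,s,u}, {p,q,r,s,t}, {p,q,t}, {p,q,r,t}, {p,q,r,s,t,u}.
{q} is among them.

yes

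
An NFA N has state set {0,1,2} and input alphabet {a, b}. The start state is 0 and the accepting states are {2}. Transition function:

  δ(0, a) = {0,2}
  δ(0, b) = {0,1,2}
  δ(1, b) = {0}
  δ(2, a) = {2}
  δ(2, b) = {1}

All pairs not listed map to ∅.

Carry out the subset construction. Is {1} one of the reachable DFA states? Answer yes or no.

no

Start state of the DFA: {0}.
{0} --a--> {0,2}  [new]
{0} --b--> {0,1,2}  [new]
{0,2} --a--> {0,2}  [seen]
{0,2} --b--> {0,1,2}  [seen]
{0,1,2} --a--> {0,2}  [seen]
{0,1,2} --b--> {0,1,2}  [seen]
Reachable DFA states: {0}, {0,2}, {0,1,2}.
{1} is not among them.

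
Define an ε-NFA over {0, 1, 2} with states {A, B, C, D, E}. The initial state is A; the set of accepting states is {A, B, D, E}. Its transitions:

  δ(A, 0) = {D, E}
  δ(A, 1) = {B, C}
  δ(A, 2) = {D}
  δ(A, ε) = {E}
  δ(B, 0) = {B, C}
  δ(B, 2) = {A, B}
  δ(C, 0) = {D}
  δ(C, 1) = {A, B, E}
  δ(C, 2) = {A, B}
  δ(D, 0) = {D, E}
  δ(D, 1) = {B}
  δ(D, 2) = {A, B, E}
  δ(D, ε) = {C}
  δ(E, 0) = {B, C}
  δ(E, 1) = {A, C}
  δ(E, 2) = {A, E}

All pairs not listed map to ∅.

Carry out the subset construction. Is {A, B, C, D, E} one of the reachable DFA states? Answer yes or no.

Start state of the DFA: {A, E} (ε-closure of the NFA start).
{A, E} --0--> {B, C, D, E}  [new]
{A, E} --1--> {A, B, C, E}  [new]
{A, E} --2--> {A, C, D, E}  [new]
{B, C, D, E} --0--> {B, C, D, E}  [seen]
{B, C, D, E} --1--> {A, B, C, E}  [seen]
{B, C, D, E} --2--> {A, B, E}  [new]
{A, B, C, E} --0--> {B, C, D, E}  [seen]
{A, B, C, E} --1--> {A, B, C, E}  [seen]
{A, B, C, E} --2--> {A, B, C, D, E}  [new]
{A, C, D, E} --0--> {B, C, D, E}  [seen]
{A, C, D, E} --1--> {A, B, C, E}  [seen]
{A, C, D, E} --2--> {A, B, C, D, E}  [seen]
{A, B, E} --0--> {B, C, D, E}  [seen]
{A, B, E} --1--> {A, B, C, E}  [seen]
{A, B, E} --2--> {A, B, C, D, E}  [seen]
{A, B, C, D, E} --0--> {B, C, D, E}  [seen]
{A, B, C, D, E} --1--> {A, B, C, E}  [seen]
{A, B, C, D, E} --2--> {A, B, C, D, E}  [seen]
Reachable DFA states: {A, E}, {B, C, D, E}, {A, B, C, E}, {A, C, D, E}, {A, B, E}, {A, B, C, D, E}.
{A, B, C, D, E} is among them.

yes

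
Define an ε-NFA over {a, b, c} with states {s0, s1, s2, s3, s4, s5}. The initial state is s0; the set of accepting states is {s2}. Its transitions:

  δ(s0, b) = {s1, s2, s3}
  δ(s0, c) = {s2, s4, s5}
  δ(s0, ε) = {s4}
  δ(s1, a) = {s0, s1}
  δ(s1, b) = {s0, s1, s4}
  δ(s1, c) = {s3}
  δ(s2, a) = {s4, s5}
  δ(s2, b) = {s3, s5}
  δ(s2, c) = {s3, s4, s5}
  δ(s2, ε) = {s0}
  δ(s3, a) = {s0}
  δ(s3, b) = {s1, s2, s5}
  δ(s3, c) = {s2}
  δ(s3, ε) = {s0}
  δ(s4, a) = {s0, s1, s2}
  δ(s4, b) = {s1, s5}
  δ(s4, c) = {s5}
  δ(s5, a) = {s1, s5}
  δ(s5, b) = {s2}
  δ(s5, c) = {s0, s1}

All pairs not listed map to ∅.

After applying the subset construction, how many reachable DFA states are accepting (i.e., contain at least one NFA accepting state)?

Start state of the DFA: {s0, s4} (ε-closure of the NFA start).
{s0, s4} --a--> {s0, s1, s2, s4}  [new]
{s0, s4} --b--> {s0, s1, s2, s3, s4, s5}  [new]
{s0, s4} --c--> {s0, s2, s4, s5}  [new]
{s0, s1, s2, s4} --a--> {s0, s1, s2, s4, s5}  [new]
{s0, s1, s2, s4} --b--> {s0, s1, s2, s3, s4, s5}  [seen]
{s0, s1, s2, s4} --c--> {s0, s2, s3, s4, s5}  [new]
{s0, s1, s2, s3, s4, s5} --a--> {s0, s1, s2, s4, s5}  [seen]
{s0, s1, s2, s3, s4, s5} --b--> {s0, s1, s2, s3, s4, s5}  [seen]
{s0, s1, s2, s3, s4, s5} --c--> {s0, s1, s2, s3, s4, s5}  [seen]
{s0, s2, s4, s5} --a--> {s0, s1, s2, s4, s5}  [seen]
{s0, s2, s4, s5} --b--> {s0, s1, s2, s3, s4, s5}  [seen]
{s0, s2, s4, s5} --c--> {s0, s1, s2, s3, s4, s5}  [seen]
{s0, s1, s2, s4, s5} --a--> {s0, s1, s2, s4, s5}  [seen]
{s0, s1, s2, s4, s5} --b--> {s0, s1, s2, s3, s4, s5}  [seen]
{s0, s1, s2, s4, s5} --c--> {s0, s1, s2, s3, s4, s5}  [seen]
{s0, s2, s3, s4, s5} --a--> {s0, s1, s2, s4, s5}  [seen]
{s0, s2, s3, s4, s5} --b--> {s0, s1, s2, s3, s4, s5}  [seen]
{s0, s2, s3, s4, s5} --c--> {s0, s1, s2, s3, s4, s5}  [seen]
Reachable DFA states: {s0, s4}, {s0, s1, s2, s4}, {s0, s1, s2, s3, s4, s5}, {s0, s2, s4, s5}, {s0, s1, s2, s4, s5}, {s0, s2, s3, s4, s5}.
Accepting DFA states (contain an NFA accepting state): {s0, s1, s2, s4}, {s0, s1, s2, s3, s4, s5}, {s0, s2, s4, s5}, {s0, s1, s2, s4, s5}, {s0, s2, s3, s4, s5}.

5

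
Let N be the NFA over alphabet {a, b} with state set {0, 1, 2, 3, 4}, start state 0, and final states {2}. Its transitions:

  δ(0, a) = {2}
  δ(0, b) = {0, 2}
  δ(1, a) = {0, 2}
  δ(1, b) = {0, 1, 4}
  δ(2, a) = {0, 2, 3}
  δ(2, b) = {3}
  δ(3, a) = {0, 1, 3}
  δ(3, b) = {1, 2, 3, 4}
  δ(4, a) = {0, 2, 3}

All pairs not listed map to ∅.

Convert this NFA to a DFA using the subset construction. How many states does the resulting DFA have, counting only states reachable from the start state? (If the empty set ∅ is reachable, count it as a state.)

Start state of the DFA: {0}.
{0} --a--> {2}  [new]
{0} --b--> {0, 2}  [new]
{2} --a--> {0, 2, 3}  [new]
{2} --b--> {3}  [new]
{0, 2} --a--> {0, 2, 3}  [seen]
{0, 2} --b--> {0, 2, 3}  [seen]
{0, 2, 3} --a--> {0, 1, 2, 3}  [new]
{0, 2, 3} --b--> {0, 1, 2, 3, 4}  [new]
{3} --a--> {0, 1, 3}  [new]
{3} --b--> {1, 2, 3, 4}  [new]
{0, 1, 2, 3} --a--> {0, 1, 2, 3}  [seen]
{0, 1, 2, 3} --b--> {0, 1, 2, 3, 4}  [seen]
{0, 1, 2, 3, 4} --a--> {0, 1, 2, 3}  [seen]
{0, 1, 2, 3, 4} --b--> {0, 1, 2, 3, 4}  [seen]
{0, 1, 3} --a--> {0, 1, 2, 3}  [seen]
{0, 1, 3} --b--> {0, 1, 2, 3, 4}  [seen]
{1, 2, 3, 4} --a--> {0, 1, 2, 3}  [seen]
{1, 2, 3, 4} --b--> {0, 1, 2, 3, 4}  [seen]
Reachable DFA states: {0}, {2}, {0, 2}, {0, 2, 3}, {3}, {0, 1, 2, 3}, {0, 1, 2, 3, 4}, {0, 1, 3}, {1, 2, 3, 4}.

9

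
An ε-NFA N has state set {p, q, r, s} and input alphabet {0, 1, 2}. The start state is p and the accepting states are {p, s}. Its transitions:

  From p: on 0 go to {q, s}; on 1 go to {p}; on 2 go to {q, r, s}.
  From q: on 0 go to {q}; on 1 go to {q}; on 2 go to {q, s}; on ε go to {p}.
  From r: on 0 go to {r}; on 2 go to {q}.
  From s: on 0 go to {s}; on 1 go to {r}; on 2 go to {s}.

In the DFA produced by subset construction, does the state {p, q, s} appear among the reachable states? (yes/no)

yes

Start state of the DFA: {p} (ε-closure of the NFA start).
{p} --0--> {p, q, s}  [new]
{p} --1--> {p}  [seen]
{p} --2--> {p, q, r, s}  [new]
{p, q, s} --0--> {p, q, s}  [seen]
{p, q, s} --1--> {p, q, r}  [new]
{p, q, s} --2--> {p, q, r, s}  [seen]
{p, q, r, s} --0--> {p, q, r, s}  [seen]
{p, q, r, s} --1--> {p, q, r}  [seen]
{p, q, r, s} --2--> {p, q, r, s}  [seen]
{p, q, r} --0--> {p, q, r, s}  [seen]
{p, q, r} --1--> {p, q}  [new]
{p, q, r} --2--> {p, q, r, s}  [seen]
{p, q} --0--> {p, q, s}  [seen]
{p, q} --1--> {p, q}  [seen]
{p, q} --2--> {p, q, r, s}  [seen]
Reachable DFA states: {p}, {p, q, s}, {p, q, r, s}, {p, q, r}, {p, q}.
{p, q, s} is among them.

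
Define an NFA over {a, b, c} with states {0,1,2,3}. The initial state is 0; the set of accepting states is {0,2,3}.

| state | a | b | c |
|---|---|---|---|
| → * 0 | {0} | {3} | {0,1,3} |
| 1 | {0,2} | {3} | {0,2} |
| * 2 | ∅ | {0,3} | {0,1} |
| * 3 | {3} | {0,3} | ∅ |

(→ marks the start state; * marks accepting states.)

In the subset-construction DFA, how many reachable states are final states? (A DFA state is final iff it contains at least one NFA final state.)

Start state of the DFA: {0}.
{0} --a--> {0}  [seen]
{0} --b--> {3}  [new]
{0} --c--> {0,1,3}  [new]
{3} --a--> {3}  [seen]
{3} --b--> {0,3}  [new]
{3} --c--> ∅  [new]
{0,1,3} --a--> {0,2,3}  [new]
{0,1,3} --b--> {0,3}  [seen]
{0,1,3} --c--> {0,1,2,3}  [new]
{0,3} --a--> {0,3}  [seen]
{0,3} --b--> {0,3}  [seen]
{0,3} --c--> {0,1,3}  [seen]
∅ --a--> ∅  [seen]
∅ --b--> ∅  [seen]
∅ --c--> ∅  [seen]
{0,2,3} --a--> {0,3}  [seen]
{0,2,3} --b--> {0,3}  [seen]
{0,2,3} --c--> {0,1,3}  [seen]
{0,1,2,3} --a--> {0,2,3}  [seen]
{0,1,2,3} --b--> {0,3}  [seen]
{0,1,2,3} --c--> {0,1,2,3}  [seen]
Reachable DFA states: {0}, {3}, {0,1,3}, {0,3}, ∅, {0,2,3}, {0,1,2,3}.
Accepting DFA states (contain an NFA accepting state): {0}, {3}, {0,1,3}, {0,3}, {0,2,3}, {0,1,2,3}.

6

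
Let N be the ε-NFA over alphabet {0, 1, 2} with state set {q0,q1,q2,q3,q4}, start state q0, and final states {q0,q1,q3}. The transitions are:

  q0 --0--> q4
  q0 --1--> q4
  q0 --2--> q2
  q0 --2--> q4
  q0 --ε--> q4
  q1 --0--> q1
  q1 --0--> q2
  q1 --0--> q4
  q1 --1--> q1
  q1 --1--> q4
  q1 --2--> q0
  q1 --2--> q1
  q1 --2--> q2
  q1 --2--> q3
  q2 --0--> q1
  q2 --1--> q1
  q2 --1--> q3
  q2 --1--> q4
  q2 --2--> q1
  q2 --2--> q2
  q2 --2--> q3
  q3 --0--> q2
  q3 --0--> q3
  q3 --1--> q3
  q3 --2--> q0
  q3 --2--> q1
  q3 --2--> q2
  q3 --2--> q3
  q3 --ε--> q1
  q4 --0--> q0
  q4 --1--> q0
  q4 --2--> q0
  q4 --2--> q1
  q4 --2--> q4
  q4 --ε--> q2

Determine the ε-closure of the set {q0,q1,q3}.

Begin with {q0,q1,q3}.
q0 →ε {q4}; add q4.
q4 →ε {q2}; add q2.
ε-closure = {q0,q1,q2,q3,q4}.

{q0,q1,q2,q3,q4}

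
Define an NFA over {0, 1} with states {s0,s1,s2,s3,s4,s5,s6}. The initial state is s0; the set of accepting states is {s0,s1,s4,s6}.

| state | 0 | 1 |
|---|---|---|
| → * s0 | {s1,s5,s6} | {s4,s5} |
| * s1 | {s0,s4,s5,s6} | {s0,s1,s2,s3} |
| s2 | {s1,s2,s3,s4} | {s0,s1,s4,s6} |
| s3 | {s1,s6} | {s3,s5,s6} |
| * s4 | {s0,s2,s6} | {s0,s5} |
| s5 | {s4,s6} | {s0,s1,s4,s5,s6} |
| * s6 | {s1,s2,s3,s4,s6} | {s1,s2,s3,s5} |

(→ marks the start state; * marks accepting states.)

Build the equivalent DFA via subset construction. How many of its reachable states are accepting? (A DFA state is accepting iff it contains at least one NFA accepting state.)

Start state of the DFA: {s0}.
{s0} --0--> {s1,s5,s6}  [new]
{s0} --1--> {s4,s5}  [new]
{s1,s5,s6} --0--> {s0,s1,s2,s3,s4,s5,s6}  [new]
{s1,s5,s6} --1--> {s0,s1,s2,s3,s4,s5,s6}  [seen]
{s4,s5} --0--> {s0,s2,s4,s6}  [new]
{s4,s5} --1--> {s0,s1,s4,s5,s6}  [new]
{s0,s1,s2,s3,s4,s5,s6} --0--> {s0,s1,s2,s3,s4,s5,s6}  [seen]
{s0,s1,s2,s3,s4,s5,s6} --1--> {s0,s1,s2,s3,s4,s5,s6}  [seen]
{s0,s2,s4,s6} --0--> {s0,s1,s2,s3,s4,s5,s6}  [seen]
{s0,s2,s4,s6} --1--> {s0,s1,s2,s3,s4,s5,s6}  [seen]
{s0,s1,s4,s5,s6} --0--> {s0,s1,s2,s3,s4,s5,s6}  [seen]
{s0,s1,s4,s5,s6} --1--> {s0,s1,s2,s3,s4,s5,s6}  [seen]
Reachable DFA states: {s0}, {s1,s5,s6}, {s4,s5}, {s0,s1,s2,s3,s4,s5,s6}, {s0,s2,s4,s6}, {s0,s1,s4,s5,s6}.
Accepting DFA states (contain an NFA accepting state): {s0}, {s1,s5,s6}, {s4,s5}, {s0,s1,s2,s3,s4,s5,s6}, {s0,s2,s4,s6}, {s0,s1,s4,s5,s6}.

6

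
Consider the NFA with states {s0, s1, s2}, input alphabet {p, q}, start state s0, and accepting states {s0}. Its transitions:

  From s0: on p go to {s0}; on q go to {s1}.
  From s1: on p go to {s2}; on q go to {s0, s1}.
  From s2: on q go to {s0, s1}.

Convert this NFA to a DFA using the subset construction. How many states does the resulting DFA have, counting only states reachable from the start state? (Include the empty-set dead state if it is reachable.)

6

Start state of the DFA: {s0}.
{s0} --p--> {s0}  [seen]
{s0} --q--> {s1}  [new]
{s1} --p--> {s2}  [new]
{s1} --q--> {s0, s1}  [new]
{s2} --p--> ∅  [new]
{s2} --q--> {s0, s1}  [seen]
{s0, s1} --p--> {s0, s2}  [new]
{s0, s1} --q--> {s0, s1}  [seen]
∅ --p--> ∅  [seen]
∅ --q--> ∅  [seen]
{s0, s2} --p--> {s0}  [seen]
{s0, s2} --q--> {s0, s1}  [seen]
Reachable DFA states: {s0}, {s1}, {s2}, {s0, s1}, ∅, {s0, s2}.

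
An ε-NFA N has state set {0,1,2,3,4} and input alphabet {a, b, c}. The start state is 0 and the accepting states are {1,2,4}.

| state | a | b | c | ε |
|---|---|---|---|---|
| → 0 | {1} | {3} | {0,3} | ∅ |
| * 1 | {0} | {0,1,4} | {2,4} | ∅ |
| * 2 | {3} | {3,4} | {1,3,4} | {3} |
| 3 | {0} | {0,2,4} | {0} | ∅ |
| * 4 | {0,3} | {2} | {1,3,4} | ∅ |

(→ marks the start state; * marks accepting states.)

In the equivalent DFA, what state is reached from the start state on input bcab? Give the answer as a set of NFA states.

{0,1,4}

Start: {0}.
δ(0,b) = {3}.
Union: {3}.
After b: {3}.
δ(3,c) = {0}.
Union: {0}.
After c: {0}.
δ(0,a) = {1}.
Union: {1}.
After a: {1}.
δ(1,b) = {0,1,4}.
Union: {0,1,4}.
After b: {0,1,4}.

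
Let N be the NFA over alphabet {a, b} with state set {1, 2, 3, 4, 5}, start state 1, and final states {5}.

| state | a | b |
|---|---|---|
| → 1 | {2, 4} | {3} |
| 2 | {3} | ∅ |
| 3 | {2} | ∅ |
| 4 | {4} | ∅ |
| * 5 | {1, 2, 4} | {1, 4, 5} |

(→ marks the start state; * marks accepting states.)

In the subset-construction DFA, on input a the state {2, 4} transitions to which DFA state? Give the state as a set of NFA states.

{3, 4}

δ(2,a) = {3}; δ(4,a) = {4}.
Union: {3, 4}.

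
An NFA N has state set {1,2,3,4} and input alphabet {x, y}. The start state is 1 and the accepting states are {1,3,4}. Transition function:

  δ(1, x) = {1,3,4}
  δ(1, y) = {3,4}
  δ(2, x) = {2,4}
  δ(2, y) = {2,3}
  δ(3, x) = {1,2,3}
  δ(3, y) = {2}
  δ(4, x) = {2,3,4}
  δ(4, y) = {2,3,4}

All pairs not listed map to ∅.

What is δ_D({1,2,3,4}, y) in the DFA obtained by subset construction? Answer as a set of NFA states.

{2,3,4}

δ(1,y) = {3,4}; δ(2,y) = {2,3}; δ(3,y) = {2}; δ(4,y) = {2,3,4}.
Union: {2,3,4}.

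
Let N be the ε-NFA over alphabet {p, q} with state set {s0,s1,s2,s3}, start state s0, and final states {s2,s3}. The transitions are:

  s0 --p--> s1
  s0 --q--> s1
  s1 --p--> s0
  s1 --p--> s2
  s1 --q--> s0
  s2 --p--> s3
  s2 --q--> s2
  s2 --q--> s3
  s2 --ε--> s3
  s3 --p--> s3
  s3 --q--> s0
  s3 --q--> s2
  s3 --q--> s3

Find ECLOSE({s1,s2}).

{s1,s2,s3}

Begin with {s1,s2}.
s2 →ε {s3}; add s3.
ε-closure = {s1,s2,s3}.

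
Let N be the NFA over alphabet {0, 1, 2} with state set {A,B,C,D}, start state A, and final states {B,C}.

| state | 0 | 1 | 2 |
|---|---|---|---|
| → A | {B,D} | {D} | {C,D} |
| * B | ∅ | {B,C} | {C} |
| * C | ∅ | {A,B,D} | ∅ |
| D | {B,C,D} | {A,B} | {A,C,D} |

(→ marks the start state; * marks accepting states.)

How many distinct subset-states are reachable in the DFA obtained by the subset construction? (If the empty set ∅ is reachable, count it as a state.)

10

Start state of the DFA: {A}.
{A} --0--> {B,D}  [new]
{A} --1--> {D}  [new]
{A} --2--> {C,D}  [new]
{B,D} --0--> {B,C,D}  [new]
{B,D} --1--> {A,B,C}  [new]
{B,D} --2--> {A,C,D}  [new]
{D} --0--> {B,C,D}  [seen]
{D} --1--> {A,B}  [new]
{D} --2--> {A,C,D}  [seen]
{C,D} --0--> {B,C,D}  [seen]
{C,D} --1--> {A,B,D}  [new]
{C,D} --2--> {A,C,D}  [seen]
{B,C,D} --0--> {B,C,D}  [seen]
{B,C,D} --1--> {A,B,C,D}  [new]
{B,C,D} --2--> {A,C,D}  [seen]
{A,B,C} --0--> {B,D}  [seen]
{A,B,C} --1--> {A,B,C,D}  [seen]
{A,B,C} --2--> {C,D}  [seen]
{A,C,D} --0--> {B,C,D}  [seen]
{A,C,D} --1--> {A,B,D}  [seen]
{A,C,D} --2--> {A,C,D}  [seen]
{A,B} --0--> {B,D}  [seen]
{A,B} --1--> {B,C,D}  [seen]
{A,B} --2--> {C,D}  [seen]
{A,B,D} --0--> {B,C,D}  [seen]
{A,B,D} --1--> {A,B,C,D}  [seen]
{A,B,D} --2--> {A,C,D}  [seen]
{A,B,C,D} --0--> {B,C,D}  [seen]
{A,B,C,D} --1--> {A,B,C,D}  [seen]
{A,B,C,D} --2--> {A,C,D}  [seen]
Reachable DFA states: {A}, {B,D}, {D}, {C,D}, {B,C,D}, {A,B,C}, {A,C,D}, {A,B}, {A,B,D}, {A,B,C,D}.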